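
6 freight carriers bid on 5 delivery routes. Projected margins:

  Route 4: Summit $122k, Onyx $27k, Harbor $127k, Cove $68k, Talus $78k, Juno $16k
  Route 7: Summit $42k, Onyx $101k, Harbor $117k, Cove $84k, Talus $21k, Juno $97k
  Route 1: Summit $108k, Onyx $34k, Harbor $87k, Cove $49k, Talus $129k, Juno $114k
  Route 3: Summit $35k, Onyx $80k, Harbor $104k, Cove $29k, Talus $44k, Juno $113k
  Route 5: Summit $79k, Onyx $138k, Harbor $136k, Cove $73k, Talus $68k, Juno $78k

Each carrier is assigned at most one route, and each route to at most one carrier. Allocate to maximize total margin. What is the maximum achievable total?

This is a one-to-one assignment (maximum-weight bipartite matching).
Optimal: Summit→Route 4 ($122k), Harbor→Route 7 ($117k), Talus→Route 1 ($129k), Juno→Route 3 ($113k), Onyx→Route 5 ($138k) — total 122+117+129+113+138 = $619k.
Column-greedy (each route in turn goes to its best remaining carrier) gives $549k, worse by 70.

Maximum total: $619k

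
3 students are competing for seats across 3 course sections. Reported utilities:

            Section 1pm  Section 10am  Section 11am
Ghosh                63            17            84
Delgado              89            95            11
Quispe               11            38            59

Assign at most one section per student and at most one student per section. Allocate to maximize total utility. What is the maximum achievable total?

Optimal: Ghosh→Section 1pm (63 points), Delgado→Section 10am (95 points), Quispe→Section 11am (59 points) — total 63+95+59 = 217 points.
Next-best assignment: Ghosh→Section 11am, Delgado→Section 1pm, Quispe→Section 10am = 211 points.
Checked against all permutations: 217 points is optimal.

Max total: 217 points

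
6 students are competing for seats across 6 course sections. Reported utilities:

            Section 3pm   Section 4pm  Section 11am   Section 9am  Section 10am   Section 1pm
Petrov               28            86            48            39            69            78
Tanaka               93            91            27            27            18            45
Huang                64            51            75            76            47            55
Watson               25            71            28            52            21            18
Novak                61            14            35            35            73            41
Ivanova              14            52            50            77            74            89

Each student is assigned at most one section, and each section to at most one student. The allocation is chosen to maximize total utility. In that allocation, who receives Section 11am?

This is the linear assignment problem.
Optimal: Petrov→Section 4pm (86 points), Tanaka→Section 3pm (93 points), Huang→Section 11am (75 points), Watson→Section 9am (52 points), Novak→Section 10am (73 points), Ivanova→Section 1pm (89 points) — total 86+93+75+52+73+89 = 468 points.
Column-greedy (each section in turn goes to its best remaining student) gives 422 points, worse by 46.
Swapping Petrov↔Huang (Petrov→Section 11am 48 points, Huang→Section 4pm 51 points) loses 62.
Huang's own top section is Section 9am (76 points), but forcing Huang→Section 9am and reassigning the rest optimally gives only 450 points — worse by 18.

Huang receives Section 11am.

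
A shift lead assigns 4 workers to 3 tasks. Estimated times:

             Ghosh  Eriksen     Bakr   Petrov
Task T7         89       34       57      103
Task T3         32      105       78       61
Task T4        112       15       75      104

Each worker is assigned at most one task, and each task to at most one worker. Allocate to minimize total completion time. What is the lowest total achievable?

Optimal: Bakr→Task T7 (57 min), Ghosh→Task T3 (32 min), Eriksen→Task T4 (15 min) — total 57+32+15 = 104 min.
Column-greedy (each task in turn goes to its cheapest remaining worker) gives 141 min, worse by 37.

Min total: 104 min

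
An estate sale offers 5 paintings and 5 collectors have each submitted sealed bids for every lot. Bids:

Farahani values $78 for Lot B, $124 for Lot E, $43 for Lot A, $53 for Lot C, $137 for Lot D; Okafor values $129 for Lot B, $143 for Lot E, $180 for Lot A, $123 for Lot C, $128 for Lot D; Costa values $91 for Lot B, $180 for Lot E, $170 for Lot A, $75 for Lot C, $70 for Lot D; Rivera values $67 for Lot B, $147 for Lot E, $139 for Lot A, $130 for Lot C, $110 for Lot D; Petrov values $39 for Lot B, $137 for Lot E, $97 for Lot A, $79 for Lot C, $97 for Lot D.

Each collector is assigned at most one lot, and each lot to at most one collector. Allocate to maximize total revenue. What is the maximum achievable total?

Maximum total: $703

This is the linear assignment problem.
Optimal: Farahani→Lot D ($137), Okafor→Lot B ($129), Costa→Lot A ($170), Rivera→Lot C ($130), Petrov→Lot E ($137) — total 137+129+170+130+137 = $703.
Row-greedy (each collector in turn takes its best remaining lot) gives $666, worse by 37.
Checked against all permutations: $703 is optimal.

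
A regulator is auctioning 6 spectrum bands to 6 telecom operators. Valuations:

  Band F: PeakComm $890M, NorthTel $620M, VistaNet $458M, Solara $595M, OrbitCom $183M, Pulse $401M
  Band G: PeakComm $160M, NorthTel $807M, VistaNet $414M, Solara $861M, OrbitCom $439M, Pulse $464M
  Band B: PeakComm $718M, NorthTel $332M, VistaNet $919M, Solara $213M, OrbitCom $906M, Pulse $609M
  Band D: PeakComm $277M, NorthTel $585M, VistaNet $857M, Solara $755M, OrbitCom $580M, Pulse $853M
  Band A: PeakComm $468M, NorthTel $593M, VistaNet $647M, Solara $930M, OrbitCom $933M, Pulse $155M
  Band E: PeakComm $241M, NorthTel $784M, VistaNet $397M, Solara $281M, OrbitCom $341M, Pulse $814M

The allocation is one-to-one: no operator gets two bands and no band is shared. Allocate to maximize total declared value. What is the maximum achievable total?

Maximum total: $5240M

Optimal: PeakComm→Band F ($890M), NorthTel→Band E ($784M), VistaNet→Band B ($919M), Solara→Band G ($861M), OrbitCom→Band A ($933M), Pulse→Band D ($853M) — total 890+784+919+861+933+853 = $5240M.
Row-greedy (each operator in turn takes its best remaining band) gives $4940M, worse by 300.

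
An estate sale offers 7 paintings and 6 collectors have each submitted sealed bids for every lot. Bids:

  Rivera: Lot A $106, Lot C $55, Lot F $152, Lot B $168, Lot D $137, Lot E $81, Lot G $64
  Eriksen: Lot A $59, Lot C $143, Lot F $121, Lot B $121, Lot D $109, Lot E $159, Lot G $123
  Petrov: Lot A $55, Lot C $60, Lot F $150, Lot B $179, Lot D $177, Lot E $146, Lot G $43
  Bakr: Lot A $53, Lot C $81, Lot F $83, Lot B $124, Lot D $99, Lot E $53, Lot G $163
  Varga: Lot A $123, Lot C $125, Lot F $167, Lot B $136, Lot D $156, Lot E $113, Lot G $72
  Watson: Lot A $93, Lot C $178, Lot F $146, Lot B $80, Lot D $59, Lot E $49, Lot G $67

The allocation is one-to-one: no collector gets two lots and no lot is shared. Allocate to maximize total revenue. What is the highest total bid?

Max total: $1012

Treat this as an assignment problem: match each collector to one lot.
Optimal: Rivera→Lot B ($168), Eriksen→Lot E ($159), Petrov→Lot D ($177), Bakr→Lot G ($163), Varga→Lot F ($167), Watson→Lot C ($178) — total 168+159+177+163+167+178 = $1012.
Max-entry greedy (repeatedly take the single best remaining cell) gives $983, worse by 29.
Swapping Petrov↔Watson (Petrov→Lot C $60, Watson→Lot D $59) loses 236.
No other one-to-one assignment exceeds $1012.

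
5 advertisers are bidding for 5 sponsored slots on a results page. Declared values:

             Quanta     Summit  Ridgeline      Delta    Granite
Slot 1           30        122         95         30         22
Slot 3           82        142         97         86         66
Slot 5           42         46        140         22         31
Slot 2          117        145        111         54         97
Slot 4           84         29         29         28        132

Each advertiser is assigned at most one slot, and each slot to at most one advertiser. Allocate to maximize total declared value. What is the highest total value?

Optimal: Quanta→Slot 2 ($117), Summit→Slot 1 ($122), Ridgeline→Slot 5 ($140), Delta→Slot 3 ($86), Granite→Slot 4 ($132) — total 117+122+140+86+132 = $597.
Row-greedy (each advertiser in turn takes its best remaining slot) gives $561, worse by 36.
Next-best assignment: Quanta→Slot 2, Summit→Slot 3, Ridgeline→Slot 5, Delta→Slot 1, Granite→Slot 4 = $561.
No other one-to-one assignment exceeds $597.

Max total: $597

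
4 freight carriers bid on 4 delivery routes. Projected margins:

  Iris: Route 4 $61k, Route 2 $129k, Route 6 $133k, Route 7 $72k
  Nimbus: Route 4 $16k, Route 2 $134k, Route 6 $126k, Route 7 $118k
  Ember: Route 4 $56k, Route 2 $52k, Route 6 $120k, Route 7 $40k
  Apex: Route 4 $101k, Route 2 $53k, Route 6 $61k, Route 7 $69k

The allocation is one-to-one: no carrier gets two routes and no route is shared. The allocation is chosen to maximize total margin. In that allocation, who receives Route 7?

Optimal: Iris→Route 2 ($129k), Nimbus→Route 7 ($118k), Ember→Route 6 ($120k), Apex→Route 4 ($101k) — total 129+118+120+101 = $468k.
Max-entry greedy (repeatedly take the single best remaining cell) gives $408k, worse by 60.
Next-best assignment: Iris→Route 7, Nimbus→Route 2, Ember→Route 6, Apex→Route 4 = $427k.
Checked against all permutations: $468k is optimal.
Nimbus's own top route is Route 2 ($134k), but forcing Nimbus→Route 2 and reassigning the rest optimally gives only $427k — worse by 41.

Nimbus receives Route 7.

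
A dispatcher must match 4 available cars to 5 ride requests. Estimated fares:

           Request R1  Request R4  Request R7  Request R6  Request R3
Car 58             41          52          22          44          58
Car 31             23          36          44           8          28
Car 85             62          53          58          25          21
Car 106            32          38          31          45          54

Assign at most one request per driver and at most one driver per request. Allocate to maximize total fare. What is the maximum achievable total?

Optimal: Car 58→Request R4 ($52), Car 31→Request R7 ($44), Car 85→Request R1 ($62), Car 106→Request R3 ($54) — total 52+44+62+54 = $212.
Row-greedy (each driver in turn takes its best remaining request) gives $209, worse by 3.
Swapping Car 58↔Car 31 (Car 58→Request R7 $22, Car 31→Request R4 $36) loses 38.

Maximum total: $212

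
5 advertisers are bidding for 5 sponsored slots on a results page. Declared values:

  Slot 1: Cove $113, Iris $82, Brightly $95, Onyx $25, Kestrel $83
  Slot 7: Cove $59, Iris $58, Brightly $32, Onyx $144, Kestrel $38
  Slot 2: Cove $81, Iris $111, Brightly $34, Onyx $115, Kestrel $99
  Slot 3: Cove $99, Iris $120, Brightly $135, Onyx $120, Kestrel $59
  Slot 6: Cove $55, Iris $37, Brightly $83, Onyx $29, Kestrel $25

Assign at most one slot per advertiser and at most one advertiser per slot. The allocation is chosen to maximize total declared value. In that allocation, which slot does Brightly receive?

Brightly receives Slot 6.

Optimal: Cove→Slot 1 ($113), Iris→Slot 3 ($120), Brightly→Slot 6 ($83), Onyx→Slot 7 ($144), Kestrel→Slot 2 ($99) — total 113+120+83+144+99 = $559.
Column-greedy (each slot in turn goes to its best remaining advertiser) gives $528, worse by 31.
Brightly's own top slot is Slot 3 ($135), but forcing Brightly→Slot 3 and reassigning the rest optimally gives only $528 — worse by 31.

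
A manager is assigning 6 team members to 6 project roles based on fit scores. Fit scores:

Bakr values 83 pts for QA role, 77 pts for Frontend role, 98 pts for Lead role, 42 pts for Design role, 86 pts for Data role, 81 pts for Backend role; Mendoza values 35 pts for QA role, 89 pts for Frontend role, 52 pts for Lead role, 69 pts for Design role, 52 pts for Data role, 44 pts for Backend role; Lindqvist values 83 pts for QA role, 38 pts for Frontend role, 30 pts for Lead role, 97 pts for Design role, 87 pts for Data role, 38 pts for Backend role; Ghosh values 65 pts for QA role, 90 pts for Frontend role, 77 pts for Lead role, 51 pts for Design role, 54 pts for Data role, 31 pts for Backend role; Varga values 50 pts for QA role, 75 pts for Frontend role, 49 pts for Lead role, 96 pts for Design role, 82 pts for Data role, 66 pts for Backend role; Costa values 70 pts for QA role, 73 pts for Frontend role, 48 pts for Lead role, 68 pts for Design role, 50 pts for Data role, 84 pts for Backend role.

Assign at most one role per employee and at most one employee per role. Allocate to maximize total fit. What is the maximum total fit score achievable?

Optimal: Bakr→Lead role (98 pts), Mendoza→Frontend role (89 pts), Lindqvist→Data role (87 pts), Ghosh→QA role (65 pts), Varga→Design role (96 pts), Costa→Backend role (84 pts) — total 98+89+87+65+96+84 = 519 pts.
Column-greedy (each role in turn goes to its best remaining employee) gives 488 pts, worse by 31.
Next-best assignment: Bakr→QA role, Mendoza→Frontend role, Lindqvist→Data role, Ghosh→Lead role, Varga→Design role, Costa→Backend role = 516 pts.

Max total: 519 pts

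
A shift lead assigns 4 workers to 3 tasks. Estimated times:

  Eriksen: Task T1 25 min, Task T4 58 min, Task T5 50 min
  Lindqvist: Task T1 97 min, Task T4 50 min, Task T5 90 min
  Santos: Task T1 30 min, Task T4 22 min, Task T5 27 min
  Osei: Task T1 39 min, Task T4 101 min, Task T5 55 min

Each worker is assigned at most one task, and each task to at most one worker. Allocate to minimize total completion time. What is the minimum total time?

Treat this as an assignment problem: match each worker to one task.
Optimal: Eriksen→Task T1 (25 min), Lindqvist→Task T4 (50 min), Santos→Task T5 (27 min) — total 25+50+27 = 102 min.
Checked against all permutations: 102 min is optimal.

Min total: 102 min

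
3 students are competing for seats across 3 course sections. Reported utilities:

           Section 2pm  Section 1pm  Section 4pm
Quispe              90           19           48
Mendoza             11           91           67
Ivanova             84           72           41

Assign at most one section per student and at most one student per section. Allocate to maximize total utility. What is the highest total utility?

Optimal: Quispe→Section 2pm (90 points), Mendoza→Section 4pm (67 points), Ivanova→Section 1pm (72 points) — total 90+67+72 = 229 points.
Max-entry greedy (repeatedly take the single best remaining cell) gives 222 points, worse by 7.

Max total: 229 points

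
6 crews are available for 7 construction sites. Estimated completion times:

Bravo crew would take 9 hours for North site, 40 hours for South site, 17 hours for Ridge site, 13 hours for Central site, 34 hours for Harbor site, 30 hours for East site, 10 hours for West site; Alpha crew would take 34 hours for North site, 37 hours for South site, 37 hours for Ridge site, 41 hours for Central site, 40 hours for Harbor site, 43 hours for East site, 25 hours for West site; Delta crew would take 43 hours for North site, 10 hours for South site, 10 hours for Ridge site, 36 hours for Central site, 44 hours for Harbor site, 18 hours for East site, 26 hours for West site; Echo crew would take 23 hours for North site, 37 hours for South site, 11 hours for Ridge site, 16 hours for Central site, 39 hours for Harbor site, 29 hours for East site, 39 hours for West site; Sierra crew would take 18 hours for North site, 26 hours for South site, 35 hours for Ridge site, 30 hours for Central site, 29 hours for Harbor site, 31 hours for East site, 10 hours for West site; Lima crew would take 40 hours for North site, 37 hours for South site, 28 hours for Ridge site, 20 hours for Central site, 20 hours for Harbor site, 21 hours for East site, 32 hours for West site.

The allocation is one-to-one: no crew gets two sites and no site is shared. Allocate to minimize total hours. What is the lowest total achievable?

Optimal: Bravo crew→Central site (13 hours), Alpha crew→West site (25 hours), Delta crew→South site (10 hours), Echo crew→Ridge site (11 hours), Sierra crew→North site (18 hours), Lima crew→Harbor site (20 hours) — total 13+25+10+11+18+20 = 97 hours.
Row-greedy (each crew in turn takes its cheapest remaining site) gives 104 hours, worse by 7.
Next-best assignment: Bravo crew→Central site, Alpha crew→North site, Delta crew→South site, Echo crew→Ridge site, Sierra crew→West site, Lima crew→Harbor site = 98 hours.
No other one-to-one assignment undercuts 97 hours.

Min total: 97 hours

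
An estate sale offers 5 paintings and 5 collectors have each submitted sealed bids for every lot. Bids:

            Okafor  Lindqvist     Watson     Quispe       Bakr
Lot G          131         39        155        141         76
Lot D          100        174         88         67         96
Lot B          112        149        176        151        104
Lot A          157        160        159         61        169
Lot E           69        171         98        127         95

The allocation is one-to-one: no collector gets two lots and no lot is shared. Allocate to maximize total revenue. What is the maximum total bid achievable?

Treat this as an assignment problem: match each collector to one lot.
Optimal: Okafor→Lot G ($131), Lindqvist→Lot D ($174), Watson→Lot B ($176), Quispe→Lot E ($127), Bakr→Lot A ($169) — total 131+174+176+127+169 = $777.
Max-entry greedy (repeatedly take the single best remaining cell) gives $729, worse by 48.
No other one-to-one assignment exceeds $777.

Max total: $777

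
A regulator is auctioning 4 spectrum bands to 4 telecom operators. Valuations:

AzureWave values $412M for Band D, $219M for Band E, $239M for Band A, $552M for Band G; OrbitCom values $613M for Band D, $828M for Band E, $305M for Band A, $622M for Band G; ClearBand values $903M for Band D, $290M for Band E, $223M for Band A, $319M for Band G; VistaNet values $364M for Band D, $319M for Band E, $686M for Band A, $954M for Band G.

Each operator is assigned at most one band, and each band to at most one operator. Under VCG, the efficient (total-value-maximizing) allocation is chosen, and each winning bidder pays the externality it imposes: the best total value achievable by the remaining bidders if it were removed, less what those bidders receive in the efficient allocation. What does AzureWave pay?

Efficient allocation: AzureWave→Band G ($552M), OrbitCom→Band E ($828M), ClearBand→Band D ($903M), VistaNet→Band A ($686M); total welfare W = $2969M.
AzureWave receives Band G at value $552M, so the others get W − 552 = $2417M.
Without AzureWave: best allocation of the remaining 3 bidders over all 4 bands is OrbitCom→Band E ($828M), ClearBand→Band D ($903M), VistaNet→Band G ($954M), total $2685M.
VCG payment = (others' best without AzureWave) − (others' welfare with AzureWave) = 2685 − 2417 = $268M.

AzureWave pays $268M.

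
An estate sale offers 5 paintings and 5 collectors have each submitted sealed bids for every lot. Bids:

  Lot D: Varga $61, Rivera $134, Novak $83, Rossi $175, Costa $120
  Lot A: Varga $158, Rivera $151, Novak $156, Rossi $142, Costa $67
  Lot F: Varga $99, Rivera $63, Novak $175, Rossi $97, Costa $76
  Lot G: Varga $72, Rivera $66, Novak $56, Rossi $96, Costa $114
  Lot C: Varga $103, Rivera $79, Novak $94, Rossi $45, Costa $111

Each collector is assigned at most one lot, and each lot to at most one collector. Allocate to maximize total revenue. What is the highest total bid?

Optimal: Varga→Lot C ($103), Rivera→Lot A ($151), Novak→Lot F ($175), Rossi→Lot D ($175), Costa→Lot G ($114) — total 103+151+175+175+114 = $718.
Row-greedy (each collector in turn takes its best remaining lot) gives $674, worse by 44.
Next-best assignment: Varga→Lot A, Rivera→Lot C, Novak→Lot F, Rossi→Lot D, Costa→Lot G = $701.
Swapping Novak↔Varga (Novak→Lot C $94, Varga→Lot F $99) loses 85.
Checked against all permutations: $718 is optimal.

Maximum total: $718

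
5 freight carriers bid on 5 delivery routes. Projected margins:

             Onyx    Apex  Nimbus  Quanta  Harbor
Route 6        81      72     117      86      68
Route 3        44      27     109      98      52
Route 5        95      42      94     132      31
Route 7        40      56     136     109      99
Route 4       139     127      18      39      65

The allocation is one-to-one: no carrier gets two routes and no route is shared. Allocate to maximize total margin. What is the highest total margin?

Max total: $551k

This is the linear assignment problem.
Optimal: Onyx→Route 4 ($139k), Apex→Route 6 ($72k), Nimbus→Route 3 ($109k), Quanta→Route 5 ($132k), Harbor→Route 7 ($99k) — total 139+72+109+132+99 = $551k.
Max-entry greedy (repeatedly take the single best remaining cell) gives $531k, worse by 20.
Swapping Harbor↔Quanta (Harbor→Route 5 $31k, Quanta→Route 7 $109k) loses 91.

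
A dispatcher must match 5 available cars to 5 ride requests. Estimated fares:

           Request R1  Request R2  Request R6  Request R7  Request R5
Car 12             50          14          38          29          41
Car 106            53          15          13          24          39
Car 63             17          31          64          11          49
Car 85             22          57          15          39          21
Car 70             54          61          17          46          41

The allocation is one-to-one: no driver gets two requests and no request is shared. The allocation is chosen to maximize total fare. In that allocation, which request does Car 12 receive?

Car 12 receives Request R5.

Optimal: Car 12→Request R5 ($41), Car 106→Request R1 ($53), Car 63→Request R6 ($64), Car 85→Request R2 ($57), Car 70→Request R7 ($46) — total 41+53+64+57+46 = $261.
Row-greedy (each driver in turn takes its best remaining request) gives $256, worse by 5.
Swapping Car 106↔Car 12 (Car 106→Request R5 $39, Car 12→Request R1 $50) loses 5.
Car 12's own top request is Request R1 ($50), but forcing Car 12→Request R1 and reassigning the rest optimally gives only $256 — worse by 5.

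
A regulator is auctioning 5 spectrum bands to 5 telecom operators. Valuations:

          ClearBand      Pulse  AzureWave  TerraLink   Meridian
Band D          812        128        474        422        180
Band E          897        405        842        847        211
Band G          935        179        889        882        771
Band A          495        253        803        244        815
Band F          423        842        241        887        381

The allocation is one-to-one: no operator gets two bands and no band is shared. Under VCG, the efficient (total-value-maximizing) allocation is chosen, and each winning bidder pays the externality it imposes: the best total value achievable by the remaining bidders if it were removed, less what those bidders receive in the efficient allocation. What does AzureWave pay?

Efficient allocation: ClearBand→Band D ($812M), Pulse→Band F ($842M), AzureWave→Band G ($889M), TerraLink→Band E ($847M), Meridian→Band A ($815M); total welfare W = $4205M.
AzureWave receives Band G at value $889M, so the others get W − 889 = $3316M.
Without AzureWave: best allocation of the remaining 4 bidders over all 5 bands is ClearBand→Band G ($935M), Pulse→Band F ($842M), TerraLink→Band E ($847M), Meridian→Band A ($815M), total $3439M.
VCG payment = (others' best without AzureWave) − (others' welfare with AzureWave) = 3439 − 3316 = $123M.

AzureWave pays $123M.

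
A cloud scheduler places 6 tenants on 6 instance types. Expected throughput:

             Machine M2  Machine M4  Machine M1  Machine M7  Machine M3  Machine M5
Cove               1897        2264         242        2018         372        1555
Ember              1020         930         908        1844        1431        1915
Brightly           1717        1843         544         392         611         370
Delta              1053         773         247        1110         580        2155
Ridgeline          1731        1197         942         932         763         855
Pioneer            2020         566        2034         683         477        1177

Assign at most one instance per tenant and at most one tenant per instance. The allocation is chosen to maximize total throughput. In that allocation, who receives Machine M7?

Cove receives Machine M7.

Optimal: Cove→Machine M7 (2018 ops/s), Ember→Machine M3 (1431 ops/s), Brightly→Machine M4 (1843 ops/s), Delta→Machine M5 (2155 ops/s), Ridgeline→Machine M2 (1731 ops/s), Pioneer→Machine M1 (2034 ops/s) — total 2018+1431+1843+2155+1731+2034 = 11212 ops/s.
Row-greedy (each tenant in turn takes its best remaining instance) gives 8425 ops/s, worse by 2787.
Every other assignment is strictly worse.
Cove's own top instance is Machine M4 (2264 ops/s), but forcing Cove→Machine M4 and reassigning the rest optimally gives only 10777 ops/s — worse by 435.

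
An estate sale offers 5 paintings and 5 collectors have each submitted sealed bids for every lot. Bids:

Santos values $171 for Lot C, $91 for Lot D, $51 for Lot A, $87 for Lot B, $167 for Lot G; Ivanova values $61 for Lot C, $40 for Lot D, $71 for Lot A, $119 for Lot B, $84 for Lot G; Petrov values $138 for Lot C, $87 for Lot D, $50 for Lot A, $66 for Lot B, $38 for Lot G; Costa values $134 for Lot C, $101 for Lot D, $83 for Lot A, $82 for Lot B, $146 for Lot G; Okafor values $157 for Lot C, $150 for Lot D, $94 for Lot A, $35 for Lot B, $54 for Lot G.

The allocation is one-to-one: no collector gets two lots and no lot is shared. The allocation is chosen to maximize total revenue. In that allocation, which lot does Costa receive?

Optimal: Santos→Lot G ($167), Ivanova→Lot B ($119), Petrov→Lot C ($138), Costa→Lot A ($83), Okafor→Lot D ($150) — total 167+119+138+83+150 = $657.
Column-greedy (each lot in turn goes to its best remaining collector) gives $561, worse by 96.
Next-best assignment: Santos→Lot C, Ivanova→Lot B, Petrov→Lot A, Costa→Lot G, Okafor→Lot D = $636.
Costa's own top lot is Lot G ($146), but forcing Costa→Lot G and reassigning the rest optimally gives only $636 — worse by 21.

Costa receives Lot A.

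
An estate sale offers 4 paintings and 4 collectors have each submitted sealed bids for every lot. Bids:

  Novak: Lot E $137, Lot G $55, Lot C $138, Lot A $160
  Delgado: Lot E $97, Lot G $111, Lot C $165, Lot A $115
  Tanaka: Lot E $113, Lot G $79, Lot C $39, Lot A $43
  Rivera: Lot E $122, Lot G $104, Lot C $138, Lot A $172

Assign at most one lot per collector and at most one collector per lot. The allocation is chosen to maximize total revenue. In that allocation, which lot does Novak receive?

Optimal: Novak→Lot E ($137), Delgado→Lot C ($165), Tanaka→Lot G ($79), Rivera→Lot A ($172) — total 137+165+79+172 = $553.
Column-greedy (each lot in turn goes to its best remaining collector) gives $429, worse by 124.
Novak's own top lot is Lot A ($160), but forcing Novak→Lot A and reassigning the rest optimally gives only $542 — worse by 11.

Novak receives Lot E.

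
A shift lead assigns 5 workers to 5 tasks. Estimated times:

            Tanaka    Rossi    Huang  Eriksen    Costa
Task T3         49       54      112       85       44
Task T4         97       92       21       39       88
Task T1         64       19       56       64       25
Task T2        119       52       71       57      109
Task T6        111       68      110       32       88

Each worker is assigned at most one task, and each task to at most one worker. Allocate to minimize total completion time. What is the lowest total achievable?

Minimum total: 179 min

Optimal: Tanaka→Task T3 (49 min), Rossi→Task T2 (52 min), Huang→Task T4 (21 min), Eriksen→Task T6 (32 min), Costa→Task T1 (25 min) — total 49+52+21+32+25 = 179 min.
Next-best assignment: Tanaka→Task T1, Rossi→Task T2, Huang→Task T4, Eriksen→Task T6, Costa→Task T3 = 213 min.
Swapping Rossi↔Huang (Rossi→Task T4 92 min, Huang→Task T2 71 min) adds 90.
No other one-to-one assignment undercuts 179 min.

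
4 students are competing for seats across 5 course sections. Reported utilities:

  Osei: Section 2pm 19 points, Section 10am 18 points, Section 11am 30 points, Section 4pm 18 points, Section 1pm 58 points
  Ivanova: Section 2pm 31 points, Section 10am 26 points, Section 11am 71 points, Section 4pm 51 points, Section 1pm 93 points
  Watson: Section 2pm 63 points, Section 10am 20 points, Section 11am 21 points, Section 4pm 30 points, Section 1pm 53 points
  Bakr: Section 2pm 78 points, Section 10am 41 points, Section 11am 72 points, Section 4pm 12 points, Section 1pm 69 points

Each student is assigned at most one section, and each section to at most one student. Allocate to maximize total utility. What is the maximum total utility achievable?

Max total: 246 points

This is a one-to-one assignment (maximum-weight bipartite matching).
Optimal: Osei→Section 10am (18 points), Ivanova→Section 1pm (93 points), Watson→Section 2pm (63 points), Bakr→Section 11am (72 points) — total 18+93+63+72 = 246 points.
Max-entry greedy (repeatedly take the single best remaining cell) gives 231 points, worse by 15.
Checked against all permutations: 246 points is optimal.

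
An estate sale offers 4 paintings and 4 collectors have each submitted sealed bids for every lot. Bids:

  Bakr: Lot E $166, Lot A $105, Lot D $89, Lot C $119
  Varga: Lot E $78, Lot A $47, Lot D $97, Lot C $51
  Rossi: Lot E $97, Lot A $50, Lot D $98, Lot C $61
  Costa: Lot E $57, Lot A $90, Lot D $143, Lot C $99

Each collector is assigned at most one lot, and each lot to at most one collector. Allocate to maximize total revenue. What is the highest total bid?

Optimal: Bakr→Lot E ($166), Varga→Lot A ($47), Rossi→Lot C ($61), Costa→Lot D ($143) — total 166+47+61+143 = $417.
Column-greedy (each lot in turn goes to its best remaining collector) gives $405, worse by 12.
Checked against all permutations: $417 is optimal.

Max total: $417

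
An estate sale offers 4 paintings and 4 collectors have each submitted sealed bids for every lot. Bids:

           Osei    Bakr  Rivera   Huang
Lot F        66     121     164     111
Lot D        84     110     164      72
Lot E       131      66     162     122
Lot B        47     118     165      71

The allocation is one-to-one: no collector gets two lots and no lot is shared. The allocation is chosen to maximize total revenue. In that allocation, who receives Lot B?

This is a one-to-one assignment (maximum-weight bipartite matching).
Optimal: Osei→Lot E ($131), Bakr→Lot B ($118), Rivera→Lot D ($164), Huang→Lot F ($111) — total 131+118+164+111 = $524.
Column-greedy (each lot in turn goes to its best remaining collector) gives $476, worse by 48.
Checked against all permutations: $524 is optimal.
Bakr's own top lot is Lot F ($121), but forcing Bakr→Lot F and reassigning the rest optimally gives only $492 — worse by 32.

Bakr receives Lot B.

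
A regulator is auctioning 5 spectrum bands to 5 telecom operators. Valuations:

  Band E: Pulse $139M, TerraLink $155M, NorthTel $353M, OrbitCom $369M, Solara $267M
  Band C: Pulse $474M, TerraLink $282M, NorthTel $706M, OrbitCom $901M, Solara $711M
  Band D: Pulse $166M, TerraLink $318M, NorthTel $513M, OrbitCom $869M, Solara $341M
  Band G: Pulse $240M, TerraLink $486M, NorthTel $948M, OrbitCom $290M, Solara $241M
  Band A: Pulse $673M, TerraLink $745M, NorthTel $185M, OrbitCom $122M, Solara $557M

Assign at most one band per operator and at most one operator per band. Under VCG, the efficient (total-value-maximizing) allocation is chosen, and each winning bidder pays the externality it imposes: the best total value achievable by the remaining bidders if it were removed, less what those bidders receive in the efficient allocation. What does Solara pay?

Solara pays $335M.

Efficient allocation: Pulse→Band E ($139M), TerraLink→Band A ($745M), NorthTel→Band G ($948M), OrbitCom→Band D ($869M), Solara→Band C ($711M); total welfare W = $3412M.
Solara receives Band C at value $711M, so the others get W − 711 = $2701M.
Without Solara: best allocation of the remaining 4 bidders over all 5 bands is Pulse→Band C ($474M), TerraLink→Band A ($745M), NorthTel→Band G ($948M), OrbitCom→Band D ($869M), total $3036M.
VCG payment = (others' best without Solara) − (others' welfare with Solara) = 3036 − 2701 = $335M.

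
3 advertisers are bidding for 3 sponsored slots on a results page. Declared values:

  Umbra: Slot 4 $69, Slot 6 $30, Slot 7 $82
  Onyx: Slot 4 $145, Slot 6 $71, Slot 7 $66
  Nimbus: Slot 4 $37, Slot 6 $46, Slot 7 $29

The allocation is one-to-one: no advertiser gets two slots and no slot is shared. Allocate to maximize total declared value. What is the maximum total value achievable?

Max total: $273

Optimal: Umbra→Slot 7 ($82), Onyx→Slot 4 ($145), Nimbus→Slot 6 ($46) — total 82+145+46 = $273.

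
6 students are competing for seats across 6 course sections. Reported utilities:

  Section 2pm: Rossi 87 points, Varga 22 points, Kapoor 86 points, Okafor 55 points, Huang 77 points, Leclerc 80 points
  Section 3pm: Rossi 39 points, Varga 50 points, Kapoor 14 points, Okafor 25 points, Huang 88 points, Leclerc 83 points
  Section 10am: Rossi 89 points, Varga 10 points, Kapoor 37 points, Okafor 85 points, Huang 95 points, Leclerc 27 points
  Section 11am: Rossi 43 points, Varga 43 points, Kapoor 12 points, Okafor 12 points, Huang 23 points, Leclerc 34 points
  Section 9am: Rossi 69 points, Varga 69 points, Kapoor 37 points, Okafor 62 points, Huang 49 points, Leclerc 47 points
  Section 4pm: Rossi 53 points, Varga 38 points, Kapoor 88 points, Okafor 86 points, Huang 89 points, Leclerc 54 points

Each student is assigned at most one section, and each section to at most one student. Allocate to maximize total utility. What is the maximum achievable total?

This is a one-to-one assignment (maximum-weight bipartite matching).
Optimal: Rossi→Section 11am (43 points), Varga→Section 9am (69 points), Kapoor→Section 2pm (86 points), Okafor→Section 4pm (86 points), Huang→Section 10am (95 points), Leclerc→Section 3pm (83 points) — total 43+69+86+86+95+83 = 462 points.
Row-greedy (each student in turn takes its best remaining section) gives 423 points, worse by 39.
Swapping Kapoor↔Leclerc (Kapoor→Section 3pm 14 points, Leclerc→Section 2pm 80 points) loses 75.
No other one-to-one assignment exceeds 462 points.

Maximum total: 462 points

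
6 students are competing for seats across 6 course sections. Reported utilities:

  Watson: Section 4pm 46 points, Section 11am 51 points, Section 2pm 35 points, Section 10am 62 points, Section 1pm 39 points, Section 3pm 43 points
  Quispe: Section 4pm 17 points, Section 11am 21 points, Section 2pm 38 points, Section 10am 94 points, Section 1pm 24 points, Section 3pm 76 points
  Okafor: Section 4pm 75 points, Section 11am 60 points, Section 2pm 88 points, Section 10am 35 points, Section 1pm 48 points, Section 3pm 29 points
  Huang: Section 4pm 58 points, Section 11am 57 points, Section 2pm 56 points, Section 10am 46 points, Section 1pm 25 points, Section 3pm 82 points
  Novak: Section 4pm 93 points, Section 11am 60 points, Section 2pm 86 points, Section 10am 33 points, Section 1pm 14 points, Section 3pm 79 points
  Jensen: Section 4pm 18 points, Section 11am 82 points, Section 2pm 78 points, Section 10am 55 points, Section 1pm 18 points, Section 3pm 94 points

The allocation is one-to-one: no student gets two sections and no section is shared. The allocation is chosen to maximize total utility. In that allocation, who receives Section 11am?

Jensen receives Section 11am.

This is the linear assignment problem.
Optimal: Watson→Section 1pm (39 points), Quispe→Section 10am (94 points), Okafor→Section 2pm (88 points), Huang→Section 3pm (82 points), Novak→Section 4pm (93 points), Jensen→Section 11am (82 points) — total 39+94+88+82+93+82 = 478 points.
Row-greedy (each student in turn takes its best remaining section) gives 362 points, worse by 116.
Every other assignment is strictly worse.
Jensen's own top section is Section 3pm (94 points), but forcing Jensen→Section 3pm and reassigning the rest optimally gives only 465 points — worse by 13.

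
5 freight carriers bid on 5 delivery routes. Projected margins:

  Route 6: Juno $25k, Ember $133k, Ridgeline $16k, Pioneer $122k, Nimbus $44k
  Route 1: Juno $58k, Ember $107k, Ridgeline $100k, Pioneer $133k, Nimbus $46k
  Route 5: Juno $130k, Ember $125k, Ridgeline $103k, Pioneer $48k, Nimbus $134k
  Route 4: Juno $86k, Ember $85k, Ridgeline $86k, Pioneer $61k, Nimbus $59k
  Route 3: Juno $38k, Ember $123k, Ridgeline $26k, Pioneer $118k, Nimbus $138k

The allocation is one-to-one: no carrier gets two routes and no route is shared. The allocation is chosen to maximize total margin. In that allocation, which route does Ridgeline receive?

Optimal: Juno→Route 5 ($130k), Ember→Route 6 ($133k), Ridgeline→Route 4 ($86k), Pioneer→Route 1 ($133k), Nimbus→Route 3 ($138k) — total 130+133+86+133+138 = $620k.
Row-greedy (each carrier in turn takes its best remaining route) gives $540k, worse by 80.
No other one-to-one assignment exceeds $620k.
Ridgeline's own top route is Route 5 ($103k), but forcing Ridgeline→Route 5 and reassigning the rest optimally gives only $593k — worse by 27.

Ridgeline receives Route 4.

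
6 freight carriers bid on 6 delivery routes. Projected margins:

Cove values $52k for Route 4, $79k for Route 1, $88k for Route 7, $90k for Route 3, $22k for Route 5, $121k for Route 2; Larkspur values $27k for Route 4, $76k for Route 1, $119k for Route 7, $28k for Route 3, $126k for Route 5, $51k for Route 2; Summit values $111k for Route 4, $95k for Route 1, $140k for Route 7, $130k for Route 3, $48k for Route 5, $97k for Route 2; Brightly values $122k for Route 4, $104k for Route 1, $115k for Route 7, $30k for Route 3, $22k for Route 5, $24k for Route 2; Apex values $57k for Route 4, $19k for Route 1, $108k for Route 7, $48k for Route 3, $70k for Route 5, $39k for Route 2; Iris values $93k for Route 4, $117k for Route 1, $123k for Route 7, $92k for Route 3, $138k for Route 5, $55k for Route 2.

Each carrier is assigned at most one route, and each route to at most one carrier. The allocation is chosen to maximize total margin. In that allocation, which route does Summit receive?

Treat this as an assignment problem: match each carrier to one route.
Optimal: Cove→Route 2 ($121k), Larkspur→Route 5 ($126k), Summit→Route 3 ($130k), Brightly→Route 4 ($122k), Apex→Route 7 ($108k), Iris→Route 1 ($117k) — total 121+126+130+122+108+117 = $724k.
Row-greedy (each carrier in turn takes its best remaining route) gives $674k, worse by 50.
Swapping Summit↔Apex (Summit→Route 7 $140k, Apex→Route 3 $48k) loses 50.
Checked against all permutations: $724k is optimal.
Summit's own top route is Route 7 ($140k), but forcing Summit→Route 7 and reassigning the rest optimally gives only $674k — worse by 50.

Summit receives Route 3.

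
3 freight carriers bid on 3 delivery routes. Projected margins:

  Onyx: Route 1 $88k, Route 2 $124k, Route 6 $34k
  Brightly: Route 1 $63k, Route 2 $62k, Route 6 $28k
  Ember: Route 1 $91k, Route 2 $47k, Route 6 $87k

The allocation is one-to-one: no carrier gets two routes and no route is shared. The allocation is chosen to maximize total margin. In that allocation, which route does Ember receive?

Optimal: Onyx→Route 2 ($124k), Brightly→Route 1 ($63k), Ember→Route 6 ($87k) — total 124+63+87 = $274k.
Column-greedy (each route in turn goes to its best remaining carrier) gives $243k, worse by 31.
Next-best assignment: Onyx→Route 2, Brightly→Route 6, Ember→Route 1 = $243k.
Ember's own top route is Route 1 ($91k), but forcing Ember→Route 1 and reassigning the rest optimally gives only $243k — worse by 31.

Ember receives Route 6.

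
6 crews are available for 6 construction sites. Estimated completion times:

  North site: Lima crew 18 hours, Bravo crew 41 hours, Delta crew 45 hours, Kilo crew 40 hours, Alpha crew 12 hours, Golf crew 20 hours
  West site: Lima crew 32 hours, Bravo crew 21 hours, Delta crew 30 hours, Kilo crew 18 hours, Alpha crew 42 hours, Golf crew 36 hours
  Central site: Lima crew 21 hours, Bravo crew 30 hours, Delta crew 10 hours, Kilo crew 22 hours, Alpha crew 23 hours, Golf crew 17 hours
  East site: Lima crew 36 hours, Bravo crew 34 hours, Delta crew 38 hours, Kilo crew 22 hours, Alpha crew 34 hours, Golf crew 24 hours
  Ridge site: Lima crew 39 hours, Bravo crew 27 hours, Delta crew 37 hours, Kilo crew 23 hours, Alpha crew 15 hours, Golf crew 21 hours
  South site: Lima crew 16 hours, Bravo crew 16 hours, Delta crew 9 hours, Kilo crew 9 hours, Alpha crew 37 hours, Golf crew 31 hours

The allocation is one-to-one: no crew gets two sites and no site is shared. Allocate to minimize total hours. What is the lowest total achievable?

This is a one-to-one assignment (minimum-cost bipartite matching).
Optimal: Lima crew→North site (18 hours), Bravo crew→West site (21 hours), Delta crew→Central site (10 hours), Kilo crew→South site (9 hours), Alpha crew→Ridge site (15 hours), Golf crew→East site (24 hours) — total 18+21+10+9+15+24 = 97 hours.
Row-greedy (each crew in turn takes its cheapest remaining site) gives 102 hours, worse by 5.
Next-best assignment: Lima crew→North site, Bravo crew→South site, Delta crew→Central site, Kilo crew→West site, Alpha crew→Ridge site, Golf crew→East site = 101 hours.

Min total: 97 hours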